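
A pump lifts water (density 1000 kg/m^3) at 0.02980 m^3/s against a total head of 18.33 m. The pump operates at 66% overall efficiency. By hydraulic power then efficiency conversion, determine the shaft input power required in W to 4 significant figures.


Approach: apply hydraulic power then efficiency conversion, P = rho*g*Q*H; P_in = P/eta.
Step 1 — hydraulic power (P = rho*g*Q*H):
  P = 1000 * 9.81 * 0.02980 * 18.33 = 5358.56 W
Step 2 — input power: P_in = P/eta = 5358.56 / 0.66 = 8119 W
Therefore the shaft input power required = 8119 W.


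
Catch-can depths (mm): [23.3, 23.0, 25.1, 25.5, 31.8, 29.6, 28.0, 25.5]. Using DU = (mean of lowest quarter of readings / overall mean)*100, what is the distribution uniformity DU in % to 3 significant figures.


sorted lowest 2 of 8: [23.0, 23.3] -> mean = 23.150 mm
overall mean = 26.475 mm
DU = (23.150/26.475)*100 = 87.4 %
Therefore the distribution uniformity DU = 87.4 %.


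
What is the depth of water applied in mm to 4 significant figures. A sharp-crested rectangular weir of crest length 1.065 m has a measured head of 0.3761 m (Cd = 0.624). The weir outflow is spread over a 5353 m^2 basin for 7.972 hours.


Approach: apply the rectangular weir equation with a volume-to-depth conversion, Q = (2/3)*Cd*L*sqrt(2g)*H^1.5; d = Q*t/A * 1000.
Step 1 — weir discharge:
  Q = (2/3)*0.624*1.065*sqrt(2*9.81)*0.3761^1.5 = 0.452634 m^3/s
Step 2 — volume: V = 0.452634 * 7.972*3600 = 12990.2 m^3
Step 3 — depth: d = V/A * 1000 = 12990.2/5353 * 1000 = 2427 mm
Therefore the depth of water applied = 2427 mm.


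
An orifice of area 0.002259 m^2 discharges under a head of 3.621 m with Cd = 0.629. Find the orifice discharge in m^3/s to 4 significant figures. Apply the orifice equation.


Approach: apply the orifice equation, Q = Cd*A*sqrt(2*g*h).
Q = 0.629 * 0.002259 * sqrt(2*9.81*3.621) = 0.01198 m^3/s
Therefore the orifice discharge = 0.01198 m^3/s.


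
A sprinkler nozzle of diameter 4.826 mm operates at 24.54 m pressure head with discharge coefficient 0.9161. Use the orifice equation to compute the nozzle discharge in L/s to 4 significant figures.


Approach: apply the orifice equation, Q = Cd*A*sqrt(2*g*h), A = pi*(d/2)^2.
A = pi*(4.826e-3/2)^2 = 1.82921e-05 m^2
Q = 0.9161 * 1.82921e-05 * sqrt(2*9.81*24.54) * 1000 = 0.3677 L/s
Therefore the nozzle discharge = 0.3677 L/s.


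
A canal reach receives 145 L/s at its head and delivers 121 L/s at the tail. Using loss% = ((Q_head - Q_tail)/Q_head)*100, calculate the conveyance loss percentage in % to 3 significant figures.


loss = ((145 - 121)/145)*100 = 16.6 %
Therefore the conveyance loss percentage = 16.6 %.


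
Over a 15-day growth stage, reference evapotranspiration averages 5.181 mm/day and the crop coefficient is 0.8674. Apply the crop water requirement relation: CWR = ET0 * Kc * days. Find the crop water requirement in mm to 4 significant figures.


CWR = 5.181 * 0.8674 * 15 = 67.41 mm
Therefore the crop water requirement = 67.41 mm.


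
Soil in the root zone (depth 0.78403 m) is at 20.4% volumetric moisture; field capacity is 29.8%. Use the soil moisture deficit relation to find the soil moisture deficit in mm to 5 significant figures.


Approach: apply the soil moisture deficit relation, SMD = (FC - theta)/100 * depth * 1000.
SMD = (29.8 - 20.4)/100 * 0.78403 * 1000 = 73.699 mm
Therefore the soil moisture deficit = 73.699 mm.


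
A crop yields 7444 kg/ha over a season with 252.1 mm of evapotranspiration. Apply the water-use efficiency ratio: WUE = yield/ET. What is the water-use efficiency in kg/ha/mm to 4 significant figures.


WUE = 7444 / 252.1 = 29.53 kg/ha/mm
Therefore the water-use efficiency = 29.53 kg/ha/mm.


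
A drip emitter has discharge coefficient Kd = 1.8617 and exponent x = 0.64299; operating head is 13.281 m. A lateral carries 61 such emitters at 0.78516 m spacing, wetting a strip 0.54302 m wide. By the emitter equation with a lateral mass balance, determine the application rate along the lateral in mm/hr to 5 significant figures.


Approach: apply the emitter equation with a lateral mass balance, q = Kd*h^x; Q = n*q; rate = Q/(n*spacing*width).
Step 1 — single emitter flow (q = Kd*h^x):
  q = 1.8617 * 13.281^0.64299 = 9.820551 L/hr
Step 2 — total lateral flow: Q = 61 * 9.820551 = 599.0536 L/hr
Step 3 — wetted area: A = 61 * 0.78516 * 0.54302 = 26.00781 m^2
Step 4 — application rate: Q/A = 599.0536/26.00781 = 23.034 mm/hr
Therefore the application rate along the lateral = 23.034 mm/hr.


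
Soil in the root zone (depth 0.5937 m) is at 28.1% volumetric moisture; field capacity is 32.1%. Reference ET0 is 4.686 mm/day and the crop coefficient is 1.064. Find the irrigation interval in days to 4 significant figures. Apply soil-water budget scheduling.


Approach: apply soil-water budget scheduling, SMD = (FC-theta)/100*depth*1000; ETc = ET0*Kc; interval = SMD/ETc.
Step 1 — soil moisture deficit:
  SMD = (32.1 - 28.1)/100 * 0.5937 * 1000 = 23.7480 mm
Step 2 — daily crop ET (ETc = ET0*Kc):
  ETc = 4.686 * 1.064 = 4.98590 mm/day
Step 3 — irrigation interval (SMD/ETc):
  interval = 23.7480 / 4.98590 = 4.763 days
Therefore the irrigation interval = 4.763 days.


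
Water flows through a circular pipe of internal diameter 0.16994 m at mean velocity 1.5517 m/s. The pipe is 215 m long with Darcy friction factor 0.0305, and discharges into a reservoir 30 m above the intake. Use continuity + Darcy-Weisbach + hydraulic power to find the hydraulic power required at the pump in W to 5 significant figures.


Approach: apply continuity + Darcy-Weisbach + hydraulic power, Q = A*v; hf = f*(L/D)*(v^2/(2g)); H = static + hf; P = rho*g*Q*H.
Step 1 — flow rate (continuity, Q = A*v):
  A = pi*(0.16994/2)^2 = 0.02268199 m^2
  Q = 0.02268199 * 1.5517 = 0.03519564 m^3/s
Step 2 — friction head loss (Darcy-Weisbach):
  hf = 0.0305 * (215/0.16994) * (1.5517^2 / (2*9.81))
  hf = 4.735428 m
Step 3 — total head: H = 30 + 4.735428 = 34.73543 m
Step 4 — hydraulic power (P = rho*g*Q*H):
  P = 1000 * 9.81 * 0.03519564 * 34.73543 = 11993 W
Therefore the hydraulic power required at the pump = 11993 W.


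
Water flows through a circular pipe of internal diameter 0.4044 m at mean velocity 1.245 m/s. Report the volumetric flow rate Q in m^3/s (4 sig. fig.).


Approach: apply the continuity equation for pipe flow, Q = A * v with A = pi*(D/2)^2.
A = pi*(0.4044/2)^2 = 0.128444 m^2
Q = 0.128444 * 1.245 = 0.1599 m^3/s
Therefore the volumetric flow rate Q = 0.1599 m^3/s.


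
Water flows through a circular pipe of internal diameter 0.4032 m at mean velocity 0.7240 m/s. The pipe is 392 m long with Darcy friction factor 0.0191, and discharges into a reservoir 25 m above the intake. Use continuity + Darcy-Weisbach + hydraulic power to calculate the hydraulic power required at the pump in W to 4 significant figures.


Approach: apply continuity + Darcy-Weisbach + hydraulic power, Q = A*v; hf = f*(L/D)*(v^2/(2g)); H = static + hf; P = rho*g*Q*H.
Step 1 — flow rate (continuity, Q = A*v):
  A = pi*(0.4032/2)^2 = 0.127682 m^2
  Q = 0.127682 * 0.7240 = 0.0924420 m^3/s
Step 2 — friction head loss (Darcy-Weisbach):
  hf = 0.0191 * (392/0.4032) * (0.7240^2 / (2*9.81))
  hf = 0.496109 m
Step 3 — total head: H = 25 + 0.496109 = 25.4961 m
Step 4 — hydraulic power (P = rho*g*Q*H):
  P = 1000 * 9.81 * 0.0924420 * 25.4961 = 23120 W
Therefore the hydraulic power required at the pump = 23120 W.


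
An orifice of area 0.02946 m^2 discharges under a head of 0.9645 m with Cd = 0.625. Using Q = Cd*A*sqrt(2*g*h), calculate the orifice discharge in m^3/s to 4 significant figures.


Q = 0.625 * 0.02946 * sqrt(2*9.81*0.9645) = 0.08010 m^3/s
Therefore the orifice discharge = 0.08010 m^3/s.


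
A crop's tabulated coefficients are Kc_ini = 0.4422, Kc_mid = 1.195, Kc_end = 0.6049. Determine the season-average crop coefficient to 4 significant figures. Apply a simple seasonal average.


Approach: apply a simple seasonal average, Kc_avg = (Kc_ini + Kc_mid + Kc_end)/3.
Kc_avg = (0.4422 + 1.195 + 0.6049)/3 = 0.7474
Therefore the season-average crop coefficient = 0.7474.


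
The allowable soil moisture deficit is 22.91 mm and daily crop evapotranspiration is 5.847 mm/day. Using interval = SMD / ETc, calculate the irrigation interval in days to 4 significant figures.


interval = 22.91 / 5.847 = 3.918 days
Therefore the irrigation interval = 3.918 days.


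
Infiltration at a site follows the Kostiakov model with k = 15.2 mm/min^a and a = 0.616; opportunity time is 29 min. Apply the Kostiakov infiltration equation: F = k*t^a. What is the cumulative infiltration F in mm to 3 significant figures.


F = 15.2 * 29^0.616 = 121 mm
Therefore the cumulative infiltration F = 121 mm.


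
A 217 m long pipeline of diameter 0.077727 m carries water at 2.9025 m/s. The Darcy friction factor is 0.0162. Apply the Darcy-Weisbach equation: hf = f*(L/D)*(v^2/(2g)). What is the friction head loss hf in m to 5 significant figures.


hf = 0.0162 * (217/0.077727) * (2.9025^2 / (2*9.81))
hf = 19.420 m
Therefore the friction head loss hf = 19.420 m.


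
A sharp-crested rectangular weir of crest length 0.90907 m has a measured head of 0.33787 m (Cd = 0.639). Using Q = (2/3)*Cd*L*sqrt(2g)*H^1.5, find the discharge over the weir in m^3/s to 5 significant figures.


Q = (2/3)*0.639*0.90907*sqrt(2*9.81)*0.33787^1.5 = 0.33688 m^3/s
Therefore the discharge over the weir = 0.33688 m^3/s.


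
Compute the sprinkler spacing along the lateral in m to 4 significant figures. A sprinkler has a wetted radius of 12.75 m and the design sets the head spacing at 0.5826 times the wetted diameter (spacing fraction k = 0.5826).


Approach: apply the sprinkler spacing rule (spacing as a fraction of wetted diameter), S = k*(2*R).
S = 0.5826 * (2 * 12.75) = 14.86 m
Therefore the sprinkler spacing along the lateral = 14.86 m.


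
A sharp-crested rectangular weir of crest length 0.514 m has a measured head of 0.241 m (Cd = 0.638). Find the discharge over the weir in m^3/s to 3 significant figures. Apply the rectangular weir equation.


Approach: apply the rectangular weir equation, Q = (2/3)*Cd*L*sqrt(2g)*H^1.5.
Q = (2/3)*0.638*0.514*sqrt(2*9.81)*0.241^1.5 = 0.115 m^3/s
Therefore the discharge over the weir = 0.115 m^3/s.


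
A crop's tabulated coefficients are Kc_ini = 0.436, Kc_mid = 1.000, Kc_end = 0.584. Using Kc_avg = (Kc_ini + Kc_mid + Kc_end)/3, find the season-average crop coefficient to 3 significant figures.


Kc_avg = (0.436 + 1.000 + 0.584)/3 = 0.673
Therefore the season-average crop coefficient = 0.673.


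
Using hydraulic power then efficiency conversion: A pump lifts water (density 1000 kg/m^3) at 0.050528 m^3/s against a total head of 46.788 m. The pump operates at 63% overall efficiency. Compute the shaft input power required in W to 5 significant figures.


Approach: apply hydraulic power then efficiency conversion, P = rho*g*Q*H; P_in = P/eta.
Step 1 — hydraulic power (P = rho*g*Q*H):
  P = 1000 * 9.81 * 0.050528 * 46.788 = 23191.86 W
Step 2 — input power: P_in = P/eta = 23191.86 / 0.63 = 36812 W
Therefore the shaft input power required = 36812 W.


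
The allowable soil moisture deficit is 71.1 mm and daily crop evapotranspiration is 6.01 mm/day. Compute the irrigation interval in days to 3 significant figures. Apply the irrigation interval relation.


Approach: apply the irrigation interval relation, interval = SMD / ETc.
interval = 71.1 / 6.01 = 11.8 days
Therefore the irrigation interval = 11.8 days.


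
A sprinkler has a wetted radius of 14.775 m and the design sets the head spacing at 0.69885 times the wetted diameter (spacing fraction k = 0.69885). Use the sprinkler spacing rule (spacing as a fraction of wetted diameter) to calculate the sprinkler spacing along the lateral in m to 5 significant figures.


Approach: apply the sprinkler spacing rule (spacing as a fraction of wetted diameter), S = k*(2*R).
S = 0.69885 * (2 * 14.775) = 20.651 m
Therefore the sprinkler spacing along the lateral = 20.651 m.


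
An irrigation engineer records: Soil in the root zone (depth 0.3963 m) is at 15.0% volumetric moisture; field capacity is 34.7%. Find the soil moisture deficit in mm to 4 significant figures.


Approach: apply the soil moisture deficit relation, SMD = (FC - theta)/100 * depth * 1000.
SMD = (34.7 - 15.0)/100 * 0.3963 * 1000 = 78.07 mm
Therefore the soil moisture deficit = 78.07 mm.


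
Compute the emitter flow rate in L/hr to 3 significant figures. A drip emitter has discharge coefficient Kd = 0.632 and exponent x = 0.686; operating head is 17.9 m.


Approach: apply the emitter characteristic equation, q = Kd * h^x.
q = 0.632 * 17.9^0.686 = 4.57 L/hr
Therefore the emitter flow rate = 4.57 L/hr.


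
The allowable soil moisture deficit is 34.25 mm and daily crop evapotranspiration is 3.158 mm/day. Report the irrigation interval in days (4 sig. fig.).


Approach: apply the irrigation interval relation, interval = SMD / ETc.
interval = 34.25 / 3.158 = 10.85 days
Therefore the irrigation interval = 10.85 days.


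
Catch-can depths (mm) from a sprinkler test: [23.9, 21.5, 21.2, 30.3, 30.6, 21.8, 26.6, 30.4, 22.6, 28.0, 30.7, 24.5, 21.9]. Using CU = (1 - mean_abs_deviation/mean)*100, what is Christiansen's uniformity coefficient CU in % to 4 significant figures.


mean = 25.6923 mm
mean |d_i - mean| = 3.45325 mm
CU = (1 - 3.45325/25.6923)*100 = 86.56 %
Therefore Christiansen's uniformity coefficient CU = 86.56 %.


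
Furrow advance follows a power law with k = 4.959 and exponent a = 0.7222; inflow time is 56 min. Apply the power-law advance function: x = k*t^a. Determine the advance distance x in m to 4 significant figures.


x = 4.959 * 56^0.7222 = 90.77 m
Therefore the advance distance x = 90.77 m.


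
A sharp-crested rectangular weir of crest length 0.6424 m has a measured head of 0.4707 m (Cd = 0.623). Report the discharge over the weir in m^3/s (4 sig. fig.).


Approach: apply the rectangular weir equation, Q = (2/3)*Cd*L*sqrt(2g)*H^1.5.
Q = (2/3)*0.623*0.6424*sqrt(2*9.81)*0.4707^1.5 = 0.3817 m^3/s
Therefore the discharge over the weir = 0.3817 m^3/s.


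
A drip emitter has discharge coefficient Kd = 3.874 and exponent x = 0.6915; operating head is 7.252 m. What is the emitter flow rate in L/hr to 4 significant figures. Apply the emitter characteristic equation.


Approach: apply the emitter characteristic equation, q = Kd * h^x.
q = 3.874 * 7.252^0.6915 = 15.25 L/hr
Therefore the emitter flow rate = 15.25 L/hr.


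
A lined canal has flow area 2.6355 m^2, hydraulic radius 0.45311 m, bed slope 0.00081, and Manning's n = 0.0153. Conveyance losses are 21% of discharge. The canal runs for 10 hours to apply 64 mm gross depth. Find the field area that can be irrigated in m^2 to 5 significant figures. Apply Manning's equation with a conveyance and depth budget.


Approach: apply Manning's equation with a conveyance and depth budget, Q = (1/n)*A*R^(2/3)*S^(1/2); Q_field = Q*(1-loss); Area = Q_field*t/(d/1000).
Step 1 — canal discharge (Manning's equation):
  Q = (1/0.0153) * 2.6355 * 0.45311^(2/3) * 0.00081^(1/2) = 2.892121 m^3/s
Step 2 — delivered flow: Q_field = 2.892121*(1 - 21/100) = 2.284776 m^3/s
Step 3 — volume delivered: V = 2.284776 * 10*3600 = 82251.93 m^3
Step 4 — area served: A = V / (depth/1000) = 82251.93 / 0.064 = 1285200 m^2
Therefore the field area that can be irrigated = 1285200 m^2.


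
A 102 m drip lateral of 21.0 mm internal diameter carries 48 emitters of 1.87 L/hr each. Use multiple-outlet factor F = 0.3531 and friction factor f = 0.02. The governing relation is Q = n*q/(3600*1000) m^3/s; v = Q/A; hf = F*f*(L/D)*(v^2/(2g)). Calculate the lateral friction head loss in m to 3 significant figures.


Q = 48*1.87/(3600*1000) = 2.4933e-05 m^3/s
A = pi*(21.0e-3/2)^2 = 3.4636e-04 m^2, so v = Q/A = 0.071987 m/s
hf = 0.3531*0.02*(102/0.0210)*(0.071987^2/(2*9.81)) = 0.00906 m
Therefore the lateral friction head loss = 0.00906 m.


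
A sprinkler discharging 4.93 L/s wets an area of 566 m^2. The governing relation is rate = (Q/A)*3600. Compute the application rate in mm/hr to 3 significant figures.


rate = (4.93 / 566) * 3600 = 31.4 mm/hr
Therefore the application rate = 31.4 mm/hr.


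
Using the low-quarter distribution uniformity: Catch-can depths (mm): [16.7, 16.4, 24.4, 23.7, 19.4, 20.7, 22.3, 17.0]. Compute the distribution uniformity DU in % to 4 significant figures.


Approach: apply the low-quarter distribution uniformity, DU = (mean of lowest quarter of readings / overall mean)*100.
sorted lowest 2 of 8: [16.4, 16.7] -> mean = 16.5500 mm
overall mean = 20.0750 mm
DU = (16.5500/20.0750)*100 = 82.44 %
Therefore the distribution uniformity DU = 82.44 %.


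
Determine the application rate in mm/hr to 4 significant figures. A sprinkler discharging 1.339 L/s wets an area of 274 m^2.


Approach: apply the application rate relation, rate = (Q/A)*3600.
rate = (1.339 / 274) * 3600 = 17.59 mm/hr
Therefore the application rate = 17.59 mm/hr.


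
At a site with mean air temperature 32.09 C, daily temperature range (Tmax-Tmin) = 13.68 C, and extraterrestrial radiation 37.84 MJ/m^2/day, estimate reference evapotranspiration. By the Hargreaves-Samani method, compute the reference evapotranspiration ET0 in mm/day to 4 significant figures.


Approach: apply the Hargreaves-Samani method, ET0 = 0.0023*(Tmean+17.8)*sqrt(Tmax-Tmin)*0.408*Ra.
ET0 = 0.0023*(32.09+17.8)*sqrt(13.68)*0.408*37.84 = 6.552 mm/day
Therefore the reference evapotranspiration ET0 = 6.552 mm/day.


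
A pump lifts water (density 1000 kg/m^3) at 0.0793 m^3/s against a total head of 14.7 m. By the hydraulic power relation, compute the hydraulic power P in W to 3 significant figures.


Approach: apply the hydraulic power relation, P = rho*g*Q*H.
P = 1000 * 9.81 * 0.0793 * 14.7 = 11400 W
Therefore the hydraulic power P = 11400 W.


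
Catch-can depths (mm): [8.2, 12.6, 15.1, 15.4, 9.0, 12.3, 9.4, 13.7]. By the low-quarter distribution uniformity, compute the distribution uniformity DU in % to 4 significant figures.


Approach: apply the low-quarter distribution uniformity, DU = (mean of lowest quarter of readings / overall mean)*100.
sorted lowest 2 of 8: [8.2, 9.0] -> mean = 8.60000 mm
overall mean = 11.9625 mm
DU = (8.60000/11.9625)*100 = 71.89 %
Therefore the distribution uniformity DU = 71.89 %.


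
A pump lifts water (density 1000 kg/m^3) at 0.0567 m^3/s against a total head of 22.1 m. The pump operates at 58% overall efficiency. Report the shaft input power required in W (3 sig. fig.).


Approach: apply hydraulic power then efficiency conversion, P = rho*g*Q*H; P_in = P/eta.
Step 1 — hydraulic power (P = rho*g*Q*H):
  P = 1000 * 9.81 * 0.0567 * 22.1 = 12293 W
Step 2 — input power: P_in = P/eta = 12293 / 0.58 = 21200 W
Therefore the shaft input power required = 21200 W.


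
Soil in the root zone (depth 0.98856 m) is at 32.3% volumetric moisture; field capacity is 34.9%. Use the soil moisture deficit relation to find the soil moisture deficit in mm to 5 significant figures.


Approach: apply the soil moisture deficit relation, SMD = (FC - theta)/100 * depth * 1000.
SMD = (34.9 - 32.3)/100 * 0.98856 * 1000 = 25.703 mm
Therefore the soil moisture deficit = 25.703 mm.


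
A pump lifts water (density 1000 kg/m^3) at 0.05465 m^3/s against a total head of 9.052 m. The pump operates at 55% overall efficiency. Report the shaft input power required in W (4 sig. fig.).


Approach: apply hydraulic power then efficiency conversion, P = rho*g*Q*H; P_in = P/eta.
Step 1 — hydraulic power (P = rho*g*Q*H):
  P = 1000 * 9.81 * 0.05465 * 9.052 = 4852.93 W
Step 2 — input power: P_in = P/eta = 4852.93 / 0.55 = 8824 W
Therefore the shaft input power required = 8824 W.


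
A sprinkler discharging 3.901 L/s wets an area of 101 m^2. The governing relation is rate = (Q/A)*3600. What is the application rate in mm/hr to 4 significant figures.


rate = (3.901 / 101) * 3600 = 139.0 mm/hr
Therefore the application rate = 139.0 mm/hr.


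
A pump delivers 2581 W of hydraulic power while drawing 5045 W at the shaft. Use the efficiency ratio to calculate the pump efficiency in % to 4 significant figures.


Approach: apply the efficiency ratio, eta = (P_out/P_in)*100.
eta = (2581 / 5045) * 100 = 51.16 %
Therefore the pump efficiency = 51.16 %.


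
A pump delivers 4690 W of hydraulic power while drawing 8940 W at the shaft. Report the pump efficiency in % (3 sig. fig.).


Approach: apply the efficiency ratio, eta = (P_out/P_in)*100.
eta = (4690 / 8940) * 100 = 52.5 %
Therefore the pump efficiency = 52.5 %.


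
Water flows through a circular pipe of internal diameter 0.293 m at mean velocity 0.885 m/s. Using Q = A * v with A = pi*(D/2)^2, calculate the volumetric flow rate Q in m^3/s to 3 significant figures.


A = pi*(0.293/2)^2 = 0.067426 m^2
Q = 0.067426 * 0.885 = 0.0597 m^3/s
Therefore the volumetric flow rate Q = 0.0597 m^3/s.


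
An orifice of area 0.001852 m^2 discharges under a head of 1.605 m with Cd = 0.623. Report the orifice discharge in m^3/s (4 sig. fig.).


Approach: apply the orifice equation, Q = Cd*A*sqrt(2*g*h).
Q = 0.623 * 0.001852 * sqrt(2*9.81*1.605) = 0.006475 m^3/s
Therefore the orifice discharge = 0.006475 m^3/s.


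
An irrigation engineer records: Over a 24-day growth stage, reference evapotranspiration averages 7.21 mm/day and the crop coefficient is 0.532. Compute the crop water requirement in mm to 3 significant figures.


Approach: apply the crop water requirement relation, CWR = ET0 * Kc * days.
CWR = 7.21 * 0.532 * 24 = 92.1 mm
Therefore the crop water requirement = 92.1 mm.


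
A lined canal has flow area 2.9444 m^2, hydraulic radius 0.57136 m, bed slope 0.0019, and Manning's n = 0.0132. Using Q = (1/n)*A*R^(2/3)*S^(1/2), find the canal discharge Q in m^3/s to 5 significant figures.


Q = (1/0.0132) * 2.9444 * 0.57136^(2/3) * 0.0019^(1/2) = 6.6948 m^3/s
Therefore the canal discharge Q = 6.6948 m^3/s.


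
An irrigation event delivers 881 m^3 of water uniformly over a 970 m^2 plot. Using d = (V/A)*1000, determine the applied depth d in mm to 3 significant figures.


d = (881 / 970) * 1000 = 908 mm
Therefore the applied depth d = 908 mm.


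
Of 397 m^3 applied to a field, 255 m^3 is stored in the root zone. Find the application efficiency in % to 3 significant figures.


Approach: apply the application efficiency ratio, Ea = (stored/applied)*100.
Ea = (255/397)*100 = 64.2 %
Therefore the application efficiency = 64.2 %.


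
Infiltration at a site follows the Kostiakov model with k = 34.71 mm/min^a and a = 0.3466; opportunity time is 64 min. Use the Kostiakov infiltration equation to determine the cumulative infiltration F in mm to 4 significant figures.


Approach: apply the Kostiakov infiltration equation, F = k*t^a.
F = 34.71 * 64^0.3466 = 146.7 mm
Therefore the cumulative infiltration F = 146.7 mm.


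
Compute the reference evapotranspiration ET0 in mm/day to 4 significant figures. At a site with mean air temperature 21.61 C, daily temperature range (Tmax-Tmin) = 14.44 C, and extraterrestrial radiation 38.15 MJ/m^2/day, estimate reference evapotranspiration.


Approach: apply the Hargreaves-Samani method, ET0 = 0.0023*(Tmean+17.8)*sqrt(Tmax-Tmin)*0.408*Ra.
ET0 = 0.0023*(21.61+17.8)*sqrt(14.44)*0.408*38.15 = 5.361 mm/day
Therefore the reference evapotranspiration ET0 = 5.361 mm/day.


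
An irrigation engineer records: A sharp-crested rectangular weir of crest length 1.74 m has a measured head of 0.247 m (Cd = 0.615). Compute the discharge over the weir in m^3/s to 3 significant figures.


Approach: apply the rectangular weir equation, Q = (2/3)*Cd*L*sqrt(2g)*H^1.5.
Q = (2/3)*0.615*1.74*sqrt(2*9.81)*0.247^1.5 = 0.388 m^3/s
Therefore the discharge over the weir = 0.388 m^3/s.


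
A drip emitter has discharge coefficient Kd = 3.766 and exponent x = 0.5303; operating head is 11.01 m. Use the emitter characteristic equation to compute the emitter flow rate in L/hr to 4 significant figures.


Approach: apply the emitter characteristic equation, q = Kd * h^x.
q = 3.766 * 11.01^0.5303 = 13.44 L/hr
Therefore the emitter flow rate = 13.44 L/hr.


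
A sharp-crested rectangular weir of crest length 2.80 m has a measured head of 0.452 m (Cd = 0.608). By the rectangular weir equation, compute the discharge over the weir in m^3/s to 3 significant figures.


Approach: apply the rectangular weir equation, Q = (2/3)*Cd*L*sqrt(2g)*H^1.5.
Q = (2/3)*0.608*2.80*sqrt(2*9.81)*0.452^1.5 = 1.53 m^3/s
Therefore the discharge over the weir = 1.53 m^3/s.


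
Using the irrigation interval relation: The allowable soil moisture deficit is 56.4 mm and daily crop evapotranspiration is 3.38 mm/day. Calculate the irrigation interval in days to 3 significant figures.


Approach: apply the irrigation interval relation, interval = SMD / ETc.
interval = 56.4 / 3.38 = 16.7 days
Therefore the irrigation interval = 16.7 days.


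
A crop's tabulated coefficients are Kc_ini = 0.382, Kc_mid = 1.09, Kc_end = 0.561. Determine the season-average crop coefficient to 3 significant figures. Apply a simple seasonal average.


Approach: apply a simple seasonal average, Kc_avg = (Kc_ini + Kc_mid + Kc_end)/3.
Kc_avg = (0.382 + 1.09 + 0.561)/3 = 0.678
Therefore the season-average crop coefficient = 0.678.


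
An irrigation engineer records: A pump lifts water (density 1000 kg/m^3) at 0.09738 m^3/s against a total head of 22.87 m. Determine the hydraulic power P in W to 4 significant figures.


Approach: apply the hydraulic power relation, P = rho*g*Q*H.
P = 1000 * 9.81 * 0.09738 * 22.87 = 21850 W
Therefore the hydraulic power P = 21850 W.


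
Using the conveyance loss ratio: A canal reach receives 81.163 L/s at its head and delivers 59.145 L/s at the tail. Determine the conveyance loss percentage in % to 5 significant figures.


Approach: apply the conveyance loss ratio, loss% = ((Q_head - Q_tail)/Q_head)*100.
loss = ((81.163 - 59.145)/81.163)*100 = 27.128 %
Therefore the conveyance loss percentage = 27.128 %.


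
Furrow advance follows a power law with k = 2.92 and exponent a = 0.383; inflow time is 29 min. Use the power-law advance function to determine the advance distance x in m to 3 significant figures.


Approach: apply the power-law advance function, x = k*t^a.
x = 2.92 * 29^0.383 = 10.6 m
Therefore the advance distance x = 10.6 m.


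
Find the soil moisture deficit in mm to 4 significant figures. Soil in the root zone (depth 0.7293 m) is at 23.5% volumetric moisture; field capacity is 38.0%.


Approach: apply the soil moisture deficit relation, SMD = (FC - theta)/100 * depth * 1000.
SMD = (38.0 - 23.5)/100 * 0.7293 * 1000 = 105.7 mm
Therefore the soil moisture deficit = 105.7 mm.


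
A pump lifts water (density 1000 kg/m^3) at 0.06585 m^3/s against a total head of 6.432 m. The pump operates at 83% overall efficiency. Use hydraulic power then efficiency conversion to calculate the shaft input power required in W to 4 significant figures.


Approach: apply hydraulic power then efficiency conversion, P = rho*g*Q*H; P_in = P/eta.
Step 1 — hydraulic power (P = rho*g*Q*H):
  P = 1000 * 9.81 * 0.06585 * 6.432 = 4155.00 W
Step 2 — input power: P_in = P/eta = 4155.00 / 0.83 = 5006 W
Therefore the shaft input power required = 5006 W.


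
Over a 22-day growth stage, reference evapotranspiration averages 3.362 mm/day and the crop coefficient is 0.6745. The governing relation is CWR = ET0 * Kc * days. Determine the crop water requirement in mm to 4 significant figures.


CWR = 3.362 * 0.6745 * 22 = 49.89 mm
Therefore the crop water requirement = 49.89 mm.


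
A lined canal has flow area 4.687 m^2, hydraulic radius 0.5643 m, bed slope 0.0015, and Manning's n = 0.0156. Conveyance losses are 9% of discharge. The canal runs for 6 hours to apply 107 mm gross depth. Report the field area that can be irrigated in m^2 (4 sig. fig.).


Approach: apply Manning's equation with a conveyance and depth budget, Q = (1/n)*A*R^(2/3)*S^(1/2); Q_field = Q*(1-loss); Area = Q_field*t/(d/1000).
Step 1 — canal discharge (Manning's equation):
  Q = (1/0.0156) * 4.687 * 0.5643^(2/3) * 0.0015^(1/2) = 7.94614 m^3/s
Step 2 — delivered flow: Q_field = 7.94614*(1 - 9/100) = 7.23098 m^3/s
Step 3 — volume delivered: V = 7.23098 * 6*3600 = 156189 m^3
Step 4 — area served: A = V / (depth/1000) = 156189 / 0.107 = 1460000 m^2
Therefore the field area that can be irrigated = 1460000 m^2.


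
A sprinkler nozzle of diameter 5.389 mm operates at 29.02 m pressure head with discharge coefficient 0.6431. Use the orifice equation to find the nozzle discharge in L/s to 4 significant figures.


Approach: apply the orifice equation, Q = Cd*A*sqrt(2*g*h), A = pi*(d/2)^2.
A = pi*(5.389e-3/2)^2 = 2.28090e-05 m^2
Q = 0.6431 * 2.28090e-05 * sqrt(2*9.81*29.02) * 1000 = 0.3500 L/s
Therefore the nozzle discharge = 0.3500 L/s.


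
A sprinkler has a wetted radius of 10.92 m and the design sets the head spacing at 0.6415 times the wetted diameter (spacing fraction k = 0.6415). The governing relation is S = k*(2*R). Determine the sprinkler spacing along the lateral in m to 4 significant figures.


S = 0.6415 * (2 * 10.92) = 14.01 m
Therefore the sprinkler spacing along the lateral = 14.01 m.


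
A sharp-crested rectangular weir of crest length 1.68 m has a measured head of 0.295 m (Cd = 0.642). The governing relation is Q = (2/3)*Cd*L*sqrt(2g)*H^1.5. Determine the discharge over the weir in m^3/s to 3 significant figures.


Q = (2/3)*0.642*1.68*sqrt(2*9.81)*0.295^1.5 = 0.510 m^3/s
Therefore the discharge over the weir = 0.510 m^3/s.


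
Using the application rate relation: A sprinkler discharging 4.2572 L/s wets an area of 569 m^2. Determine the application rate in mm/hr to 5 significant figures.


Approach: apply the application rate relation, rate = (Q/A)*3600.
rate = (4.2572 / 569) * 3600 = 26.935 mm/hr
Therefore the application rate = 26.935 mm/hr.


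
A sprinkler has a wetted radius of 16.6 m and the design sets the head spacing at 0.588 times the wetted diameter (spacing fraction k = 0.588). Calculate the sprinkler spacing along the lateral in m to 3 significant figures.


Approach: apply the sprinkler spacing rule (spacing as a fraction of wetted diameter), S = k*(2*R).
S = 0.588 * (2 * 16.6) = 19.5 m
Therefore the sprinkler spacing along the lateral = 19.5 m.


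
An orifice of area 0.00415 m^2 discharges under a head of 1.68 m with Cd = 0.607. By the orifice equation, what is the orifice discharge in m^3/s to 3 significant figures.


Approach: apply the orifice equation, Q = Cd*A*sqrt(2*g*h).
Q = 0.607 * 0.00415 * sqrt(2*9.81*1.68) = 0.0145 m^3/s
Therefore the orifice discharge = 0.0145 m^3/s.


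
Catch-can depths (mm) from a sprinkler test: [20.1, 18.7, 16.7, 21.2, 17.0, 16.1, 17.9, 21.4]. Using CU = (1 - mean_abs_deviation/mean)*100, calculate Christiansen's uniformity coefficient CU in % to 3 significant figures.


mean = 18.637 mm
mean |d_i - mean| = 1.7125 mm
CU = (1 - 1.7125/18.637)*100 = 90.8 %
Therefore Christiansen's uniformity coefficient CU = 90.8 %.


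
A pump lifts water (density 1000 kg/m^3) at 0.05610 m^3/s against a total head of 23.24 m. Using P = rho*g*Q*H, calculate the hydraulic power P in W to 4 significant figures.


P = 1000 * 9.81 * 0.05610 * 23.24 = 12790 W
Therefore the hydraulic power P = 12790 W.


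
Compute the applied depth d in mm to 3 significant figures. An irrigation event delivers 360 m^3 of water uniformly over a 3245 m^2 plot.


Approach: apply depth from volume over area, d = (V/A)*1000.
d = (360 / 3245) * 1000 = 111 mm
Therefore the applied depth d = 111 mm.


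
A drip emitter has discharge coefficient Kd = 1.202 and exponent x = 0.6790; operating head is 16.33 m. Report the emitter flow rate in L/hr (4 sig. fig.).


Approach: apply the emitter characteristic equation, q = Kd * h^x.
q = 1.202 * 16.33^0.6790 = 8.008 L/hr
Therefore the emitter flow rate = 8.008 L/hr.


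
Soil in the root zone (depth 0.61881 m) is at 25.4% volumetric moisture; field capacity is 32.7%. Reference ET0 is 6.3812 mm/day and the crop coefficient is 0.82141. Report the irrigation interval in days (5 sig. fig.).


Approach: apply soil-water budget scheduling, SMD = (FC-theta)/100*depth*1000; ETc = ET0*Kc; interval = SMD/ETc.
Step 1 — soil moisture deficit:
  SMD = (32.7 - 25.4)/100 * 0.61881 * 1000 = 45.17313 mm
Step 2 — daily crop ET (ETc = ET0*Kc):
  ETc = 6.3812 * 0.82141 = 5.241581 mm/day
Step 3 — irrigation interval (SMD/ETc):
  interval = 45.17313 / 5.241581 = 8.6182 days
Therefore the irrigation interval = 8.6182 days.


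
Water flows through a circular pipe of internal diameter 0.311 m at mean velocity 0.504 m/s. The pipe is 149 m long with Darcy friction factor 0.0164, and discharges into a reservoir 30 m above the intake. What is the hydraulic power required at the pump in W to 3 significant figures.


Approach: apply continuity + Darcy-Weisbach + hydraulic power, Q = A*v; hf = f*(L/D)*(v^2/(2g)); H = static + hf; P = rho*g*Q*H.
Step 1 — flow rate (continuity, Q = A*v):
  A = pi*(0.311/2)^2 = 0.075964 m^2
  Q = 0.075964 * 0.504 = 0.038286 m^3/s
Step 2 — friction head loss (Darcy-Weisbach):
  hf = 0.0164 * (149/0.311) * (0.504^2 / (2*9.81))
  hf = 0.10173 m
Step 3 — total head: H = 30 + 0.10173 = 30.102 m
Step 4 — hydraulic power (P = rho*g*Q*H):
  P = 1000 * 9.81 * 0.038286 * 30.102 = 11300 W
Therefore the hydraulic power required at the pump = 11300 W.


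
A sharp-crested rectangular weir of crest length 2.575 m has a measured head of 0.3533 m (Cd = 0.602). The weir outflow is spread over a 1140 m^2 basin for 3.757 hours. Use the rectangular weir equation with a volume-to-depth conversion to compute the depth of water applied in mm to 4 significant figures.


Approach: apply the rectangular weir equation with a volume-to-depth conversion, Q = (2/3)*Cd*L*sqrt(2g)*H^1.5; d = Q*t/A * 1000.
Step 1 — weir discharge:
  Q = (2/3)*0.602*2.575*sqrt(2*9.81)*0.3533^1.5 = 0.961275 m^3/s
Step 2 — volume: V = 0.961275 * 3.757*3600 = 13001.4 m^3
Step 3 — depth: d = V/A * 1000 = 13001.4/1140 * 1000 = 11400 mm
Therefore the depth of water applied = 11400 mm.


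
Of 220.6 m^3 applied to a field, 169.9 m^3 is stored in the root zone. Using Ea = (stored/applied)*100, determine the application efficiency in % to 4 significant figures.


Ea = (169.9/220.6)*100 = 77.02 %
Therefore the application efficiency = 77.02 %.


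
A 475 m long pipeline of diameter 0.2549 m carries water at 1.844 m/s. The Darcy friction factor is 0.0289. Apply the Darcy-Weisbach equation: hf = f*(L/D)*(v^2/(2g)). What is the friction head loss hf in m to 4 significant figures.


hf = 0.0289 * (475/0.2549) * (1.844^2 / (2*9.81))
hf = 9.333 m
Therefore the friction head loss hf = 9.333 m.


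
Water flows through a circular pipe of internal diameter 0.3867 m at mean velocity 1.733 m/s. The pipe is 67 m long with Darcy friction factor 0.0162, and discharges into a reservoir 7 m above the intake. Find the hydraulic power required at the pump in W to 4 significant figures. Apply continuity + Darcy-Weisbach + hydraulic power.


Approach: apply continuity + Darcy-Weisbach + hydraulic power, Q = A*v; hf = f*(L/D)*(v^2/(2g)); H = static + hf; P = rho*g*Q*H.
Step 1 — flow rate (continuity, Q = A*v):
  A = pi*(0.3867/2)^2 = 0.117446 m^2
  Q = 0.117446 * 1.733 = 0.203534 m^3/s
Step 2 — friction head loss (Darcy-Weisbach):
  hf = 0.0162 * (67/0.3867) * (1.733^2 / (2*9.81))
  hf = 0.429649 m
Step 3 — total head: H = 7 + 0.429649 = 7.42965 m
Step 4 — hydraulic power (P = rho*g*Q*H):
  P = 1000 * 9.81 * 0.203534 * 7.42965 = 14830 W
Therefore the hydraulic power required at the pump = 14830 W.


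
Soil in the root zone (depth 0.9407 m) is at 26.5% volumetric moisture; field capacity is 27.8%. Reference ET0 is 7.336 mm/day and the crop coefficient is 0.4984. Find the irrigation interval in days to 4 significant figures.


Approach: apply soil-water budget scheduling, SMD = (FC-theta)/100*depth*1000; ETc = ET0*Kc; interval = SMD/ETc.
Step 1 — soil moisture deficit:
  SMD = (27.8 - 26.5)/100 * 0.9407 * 1000 = 12.2291 mm
Step 2 — daily crop ET (ETc = ET0*Kc):
  ETc = 7.336 * 0.4984 = 3.65626 mm/day
Step 3 — irrigation interval (SMD/ETc):
  interval = 12.2291 / 3.65626 = 3.345 days
Therefore the irrigation interval = 3.345 days.


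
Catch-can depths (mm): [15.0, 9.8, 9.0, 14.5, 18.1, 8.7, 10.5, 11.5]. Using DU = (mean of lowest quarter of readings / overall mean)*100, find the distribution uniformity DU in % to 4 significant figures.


sorted lowest 2 of 8: [8.7, 9.0] -> mean = 8.85000 mm
overall mean = 12.1375 mm
DU = (8.85000/12.1375)*100 = 72.91 %
Therefore the distribution uniformity DU = 72.91 %.


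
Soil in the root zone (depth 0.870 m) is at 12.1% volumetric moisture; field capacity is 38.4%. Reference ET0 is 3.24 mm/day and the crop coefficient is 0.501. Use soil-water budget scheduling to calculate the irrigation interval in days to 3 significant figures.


Approach: apply soil-water budget scheduling, SMD = (FC-theta)/100*depth*1000; ETc = ET0*Kc; interval = SMD/ETc.
Step 1 — soil moisture deficit:
  SMD = (38.4 - 12.1)/100 * 0.870 * 1000 = 228.81 mm
Step 2 — daily crop ET (ETc = ET0*Kc):
  ETc = 3.24 * 0.501 = 1.6232 mm/day
Step 3 — irrigation interval (SMD/ETc):
  interval = 228.81 / 1.6232 = 141 days
Therefore the irrigation interval = 141 days.


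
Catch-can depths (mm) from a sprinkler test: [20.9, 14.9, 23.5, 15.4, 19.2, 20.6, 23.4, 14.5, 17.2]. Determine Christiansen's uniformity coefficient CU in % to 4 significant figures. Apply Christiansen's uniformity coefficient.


Approach: apply Christiansen's uniformity coefficient, CU = (1 - mean_abs_deviation/mean)*100.
mean = 18.8444 mm
mean |d_i - mean| = 2.97284 mm
CU = (1 - 2.97284/18.8444)*100 = 84.22 %
Therefore Christiansen's uniformity coefficient CU = 84.22 %.


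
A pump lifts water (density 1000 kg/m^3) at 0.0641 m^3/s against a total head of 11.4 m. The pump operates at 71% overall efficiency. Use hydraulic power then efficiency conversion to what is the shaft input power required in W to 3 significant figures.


Approach: apply hydraulic power then efficiency conversion, P = rho*g*Q*H; P_in = P/eta.
Step 1 — hydraulic power (P = rho*g*Q*H):
  P = 1000 * 9.81 * 0.0641 * 11.4 = 7168.6 W
Step 2 — input power: P_in = P/eta = 7168.6 / 0.71 = 10100 W
Therefore the shaft input power required = 10100 W.


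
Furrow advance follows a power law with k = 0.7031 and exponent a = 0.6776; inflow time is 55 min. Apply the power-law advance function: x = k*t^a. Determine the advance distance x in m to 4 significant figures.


x = 0.7031 * 55^0.6776 = 10.62 m
Therefore the advance distance x = 10.62 m.


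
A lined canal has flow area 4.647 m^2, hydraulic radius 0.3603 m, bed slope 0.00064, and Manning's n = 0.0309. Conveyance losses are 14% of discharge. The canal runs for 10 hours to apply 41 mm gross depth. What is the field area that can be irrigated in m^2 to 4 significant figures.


Approach: apply Manning's equation with a conveyance and depth budget, Q = (1/n)*A*R^(2/3)*S^(1/2); Q_field = Q*(1-loss); Area = Q_field*t/(d/1000).
Step 1 — canal discharge (Manning's equation):
  Q = (1/0.0309) * 4.647 * 0.3603^(2/3) * 0.00064^(1/2) = 1.92640 m^3/s
Step 2 — delivered flow: Q_field = 1.92640*(1 - 14/100) = 1.65671 m^3/s
Step 3 — volume delivered: V = 1.65671 * 10*3600 = 59641.4 m^3
Step 4 — area served: A = V / (depth/1000) = 59641.4 / 0.041 = 1455000 m^2
Therefore the field area that can be irrigated = 1455000 m^2.


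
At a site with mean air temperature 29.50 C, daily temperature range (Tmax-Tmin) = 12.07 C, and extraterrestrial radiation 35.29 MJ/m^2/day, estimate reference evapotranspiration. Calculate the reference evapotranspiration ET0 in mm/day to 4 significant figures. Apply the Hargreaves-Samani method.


Approach: apply the Hargreaves-Samani method, ET0 = 0.0023*(Tmean+17.8)*sqrt(Tmax-Tmin)*0.408*Ra.
ET0 = 0.0023*(29.50+17.8)*sqrt(12.07)*0.408*35.29 = 5.442 mm/day
Therefore the reference evapotranspiration ET0 = 5.442 mm/day.
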